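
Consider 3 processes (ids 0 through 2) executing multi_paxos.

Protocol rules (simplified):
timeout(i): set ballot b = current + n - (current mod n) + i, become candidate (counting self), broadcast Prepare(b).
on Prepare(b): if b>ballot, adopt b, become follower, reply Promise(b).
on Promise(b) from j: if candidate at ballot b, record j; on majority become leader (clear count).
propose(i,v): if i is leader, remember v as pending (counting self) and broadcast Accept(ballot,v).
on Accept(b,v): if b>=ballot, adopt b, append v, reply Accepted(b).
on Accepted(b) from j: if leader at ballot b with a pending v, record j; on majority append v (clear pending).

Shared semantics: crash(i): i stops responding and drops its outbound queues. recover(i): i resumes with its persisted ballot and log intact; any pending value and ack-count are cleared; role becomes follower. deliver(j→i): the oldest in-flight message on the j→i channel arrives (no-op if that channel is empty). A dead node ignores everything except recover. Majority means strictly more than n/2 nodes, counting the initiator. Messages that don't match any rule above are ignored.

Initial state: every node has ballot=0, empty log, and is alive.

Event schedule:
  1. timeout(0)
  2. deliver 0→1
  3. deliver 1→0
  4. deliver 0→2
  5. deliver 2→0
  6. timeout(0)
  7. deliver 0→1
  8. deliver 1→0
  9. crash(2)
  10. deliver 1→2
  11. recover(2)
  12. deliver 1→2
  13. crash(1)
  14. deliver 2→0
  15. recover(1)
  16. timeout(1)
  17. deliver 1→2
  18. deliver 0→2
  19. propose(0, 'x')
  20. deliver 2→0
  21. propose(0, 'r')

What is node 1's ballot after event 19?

10

e1 timeout(0): 0[cand,b=3,-]
e2 deliver 0→1: 1[foll,b=3,-]
e3 deliver 1→0: 0[lead,b=3,-]
e4 deliver 0→2: 2[foll,b=3,-]
e5 deliver 2→0: ·
e6 timeout(0): 0[cand,b=6,-]
e7 deliver 0→1: 1[foll,b=6,-]
e8 deliver 1→0: 0[lead,b=6,-]
e9 crash(2): 2[✗foll,b=3,-]
e10 deliver 1→2: ·
e11 recover(2): 2[foll,b=3,-]
e12 deliver 1→2: ·
e13 crash(1): 1[✗foll,b=6,-]
e14 deliver 2→0: ·
e15 recover(1): 1[foll,b=6,-]
e16 timeout(1): 1[cand,b=10,-]
e17 deliver 1→2: 2[foll,b=10,-]
e18 deliver 0→2: ·
e19 propose(0,'x'): ·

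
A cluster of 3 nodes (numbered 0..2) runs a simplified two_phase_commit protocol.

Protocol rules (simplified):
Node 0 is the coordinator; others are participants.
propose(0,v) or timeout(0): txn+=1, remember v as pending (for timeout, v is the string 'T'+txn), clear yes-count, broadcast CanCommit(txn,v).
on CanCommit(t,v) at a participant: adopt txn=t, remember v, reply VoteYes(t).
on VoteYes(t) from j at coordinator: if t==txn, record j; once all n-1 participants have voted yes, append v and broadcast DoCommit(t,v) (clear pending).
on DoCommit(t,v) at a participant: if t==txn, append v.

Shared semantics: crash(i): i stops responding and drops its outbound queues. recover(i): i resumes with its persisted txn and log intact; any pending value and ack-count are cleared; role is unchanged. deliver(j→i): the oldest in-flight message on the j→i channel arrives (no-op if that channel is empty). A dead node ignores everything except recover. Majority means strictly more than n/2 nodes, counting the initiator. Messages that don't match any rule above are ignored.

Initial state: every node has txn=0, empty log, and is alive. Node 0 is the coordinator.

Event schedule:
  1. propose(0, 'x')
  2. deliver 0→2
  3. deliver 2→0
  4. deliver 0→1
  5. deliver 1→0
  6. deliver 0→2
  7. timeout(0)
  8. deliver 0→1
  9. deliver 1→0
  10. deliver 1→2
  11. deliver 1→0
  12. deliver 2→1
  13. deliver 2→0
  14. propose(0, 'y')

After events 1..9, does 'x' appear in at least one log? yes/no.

1. propose(0,'x'):  <0:coor t1 ->
2. deliver 0→2:  <2:part t1 ->
3. deliver 2→0:  nop
4. deliver 0→1:  <1:part t1 ->
5. deliver 1→0:  <0:coor t1 x>
6. deliver 0→2:  <2:part t1 x>
7. timeout(0):  <0:coor t2 x>
8. deliver 0→1:  <1:part t1 x>
9. deliver 1→0:  nop

yes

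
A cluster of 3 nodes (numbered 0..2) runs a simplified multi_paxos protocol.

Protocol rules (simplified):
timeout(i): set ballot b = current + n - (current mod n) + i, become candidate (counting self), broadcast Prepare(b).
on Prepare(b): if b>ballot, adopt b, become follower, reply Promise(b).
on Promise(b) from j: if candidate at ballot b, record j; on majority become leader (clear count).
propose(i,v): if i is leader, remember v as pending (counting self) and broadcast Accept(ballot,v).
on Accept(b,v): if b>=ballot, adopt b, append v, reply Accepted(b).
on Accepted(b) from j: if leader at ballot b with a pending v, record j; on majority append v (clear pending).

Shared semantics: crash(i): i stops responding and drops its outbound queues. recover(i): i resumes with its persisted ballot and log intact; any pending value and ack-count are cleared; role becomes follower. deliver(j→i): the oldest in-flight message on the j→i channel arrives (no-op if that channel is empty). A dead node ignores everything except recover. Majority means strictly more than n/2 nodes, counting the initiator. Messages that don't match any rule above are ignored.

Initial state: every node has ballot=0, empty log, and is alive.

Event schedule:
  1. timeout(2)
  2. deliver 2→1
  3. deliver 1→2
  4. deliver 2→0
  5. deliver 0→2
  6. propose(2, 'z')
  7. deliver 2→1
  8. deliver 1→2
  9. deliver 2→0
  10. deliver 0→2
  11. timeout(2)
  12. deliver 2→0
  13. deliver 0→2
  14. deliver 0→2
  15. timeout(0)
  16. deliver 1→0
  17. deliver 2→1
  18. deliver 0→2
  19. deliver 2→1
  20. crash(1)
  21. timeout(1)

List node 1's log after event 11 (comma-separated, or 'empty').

z

[1] timeout(2) → N2(cand b5 [-])
[2] deliver 2→1 → N1(foll b5 [-])
[3] deliver 1→2 → N2(lead b5 [-])
[4] deliver 2→0 → N0(foll b5 [-])
[5] deliver 0→2 → ∅
[6] propose(2,'z') → ∅
[7] deliver 2→1 → N1(foll b5 [z])
[8] deliver 1→2 → N2(lead b5 [z])
[9] deliver 2→0 → N0(foll b5 [z])
[10] deliver 0→2 → ∅
[11] timeout(2) → N2(cand b8 [z])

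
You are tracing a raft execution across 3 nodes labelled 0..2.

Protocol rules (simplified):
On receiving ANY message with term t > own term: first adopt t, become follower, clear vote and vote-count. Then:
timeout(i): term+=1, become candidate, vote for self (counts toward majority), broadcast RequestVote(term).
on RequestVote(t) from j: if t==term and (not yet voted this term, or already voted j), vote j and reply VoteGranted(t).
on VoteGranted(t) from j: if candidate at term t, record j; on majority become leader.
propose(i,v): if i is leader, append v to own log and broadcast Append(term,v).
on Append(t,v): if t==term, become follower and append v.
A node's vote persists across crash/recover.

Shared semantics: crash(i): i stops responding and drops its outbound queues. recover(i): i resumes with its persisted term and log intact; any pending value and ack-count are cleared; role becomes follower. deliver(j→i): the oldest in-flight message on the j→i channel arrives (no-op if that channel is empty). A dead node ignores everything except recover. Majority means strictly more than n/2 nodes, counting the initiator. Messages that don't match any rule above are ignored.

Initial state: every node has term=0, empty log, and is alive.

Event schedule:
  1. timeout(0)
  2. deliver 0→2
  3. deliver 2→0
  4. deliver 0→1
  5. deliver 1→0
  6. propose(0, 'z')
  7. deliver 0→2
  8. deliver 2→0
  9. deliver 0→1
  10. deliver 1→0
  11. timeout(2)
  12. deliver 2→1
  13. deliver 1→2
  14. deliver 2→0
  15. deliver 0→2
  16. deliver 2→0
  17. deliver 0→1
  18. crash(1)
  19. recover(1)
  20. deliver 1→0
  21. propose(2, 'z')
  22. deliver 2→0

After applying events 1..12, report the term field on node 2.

2

after 1 — timeout(0): n0:cand/t1/[-]
after 2 — deliver 0→2: n2:foll/t1/[-]
after 3 — deliver 2→0: n0:lead/t1/[-]
after 4 — deliver 0→1: n1:foll/t1/[-]
after 5 — deliver 1→0: ·
after 6 — propose(0,'z'): n0:lead/t1/[z]
after 7 — deliver 0→2: n2:foll/t1/[z]
after 8 — deliver 2→0: ·
after 9 — deliver 0→1: n1:foll/t1/[z]
after 10 — deliver 1→0: ·
after 11 — timeout(2): n2:cand/t2/[z]
after 12 — deliver 2→1: n1:foll/t2/[z]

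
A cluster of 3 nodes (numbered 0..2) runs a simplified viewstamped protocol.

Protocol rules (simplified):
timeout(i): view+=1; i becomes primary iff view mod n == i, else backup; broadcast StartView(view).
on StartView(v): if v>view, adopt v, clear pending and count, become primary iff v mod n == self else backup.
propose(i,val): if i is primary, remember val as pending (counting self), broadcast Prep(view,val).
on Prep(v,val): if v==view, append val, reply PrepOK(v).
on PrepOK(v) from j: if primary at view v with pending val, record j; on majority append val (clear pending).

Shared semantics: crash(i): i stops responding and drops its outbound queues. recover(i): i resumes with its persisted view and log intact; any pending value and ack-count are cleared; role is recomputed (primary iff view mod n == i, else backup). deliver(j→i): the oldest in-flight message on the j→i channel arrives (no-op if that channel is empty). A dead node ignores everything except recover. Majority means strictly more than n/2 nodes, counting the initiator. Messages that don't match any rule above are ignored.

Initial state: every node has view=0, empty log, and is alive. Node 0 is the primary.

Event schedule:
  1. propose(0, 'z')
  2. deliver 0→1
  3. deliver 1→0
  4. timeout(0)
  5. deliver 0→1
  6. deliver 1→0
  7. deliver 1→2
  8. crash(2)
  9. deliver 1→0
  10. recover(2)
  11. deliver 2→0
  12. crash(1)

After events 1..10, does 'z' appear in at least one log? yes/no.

e1 propose(0,'z'): ·
e2 deliver 0→1: 1[back,v=0,z]
e3 deliver 1→0: 0[prim,v=0,z]
e4 timeout(0): 0[back,v=1,z]
e5 deliver 0→1: 1[prim,v=1,z]
e6 deliver 1→0: ·
e7 deliver 1→2: ·
e8 crash(2): 2[✗back,v=0,-]
e9 deliver 1→0: ·
e10 recover(2): 2[back,v=0,-]

yes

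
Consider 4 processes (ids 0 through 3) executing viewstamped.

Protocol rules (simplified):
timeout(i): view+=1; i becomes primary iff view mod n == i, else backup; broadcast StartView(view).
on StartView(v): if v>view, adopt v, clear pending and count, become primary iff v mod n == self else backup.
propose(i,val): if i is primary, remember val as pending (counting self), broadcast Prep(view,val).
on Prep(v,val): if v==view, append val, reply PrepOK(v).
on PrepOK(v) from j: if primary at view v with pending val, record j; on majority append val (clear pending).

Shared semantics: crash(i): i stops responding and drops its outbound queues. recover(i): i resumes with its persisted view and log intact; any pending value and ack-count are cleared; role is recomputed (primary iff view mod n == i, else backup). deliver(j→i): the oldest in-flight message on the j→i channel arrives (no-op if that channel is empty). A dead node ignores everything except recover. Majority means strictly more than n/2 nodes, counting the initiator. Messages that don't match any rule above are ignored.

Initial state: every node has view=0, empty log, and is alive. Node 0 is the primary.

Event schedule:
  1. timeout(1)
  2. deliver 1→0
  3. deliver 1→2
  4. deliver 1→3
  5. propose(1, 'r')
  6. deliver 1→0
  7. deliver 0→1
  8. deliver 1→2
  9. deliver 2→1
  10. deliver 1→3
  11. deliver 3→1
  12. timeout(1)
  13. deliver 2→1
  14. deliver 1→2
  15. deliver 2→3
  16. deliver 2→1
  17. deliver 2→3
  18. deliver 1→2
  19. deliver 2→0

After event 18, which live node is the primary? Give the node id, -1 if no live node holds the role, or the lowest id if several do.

e1 timeout(1): 1[prim,v=1,-]
e2 deliver 1→0: 0[back,v=1,-]
e3 deliver 1→2: 2[back,v=1,-]
e4 deliver 1→3: 3[back,v=1,-]
e5 propose(1,'r'): ·
e6 deliver 1→0: 0[back,v=1,r]
e7 deliver 0→1: ·
e8 deliver 1→2: 2[back,v=1,r]
e9 deliver 2→1: 1[prim,v=1,r]
e10 deliver 1→3: 3[back,v=1,r]
e11 deliver 3→1: ·
e12 timeout(1): 1[back,v=2,r]
e13 deliver 2→1: ·
e14 deliver 1→2: 2[prim,v=2,r]
e15 deliver 2→3: ·
e16 deliver 2→1: ·
e17 deliver 2→3: ·
e18 deliver 1→2: ·

2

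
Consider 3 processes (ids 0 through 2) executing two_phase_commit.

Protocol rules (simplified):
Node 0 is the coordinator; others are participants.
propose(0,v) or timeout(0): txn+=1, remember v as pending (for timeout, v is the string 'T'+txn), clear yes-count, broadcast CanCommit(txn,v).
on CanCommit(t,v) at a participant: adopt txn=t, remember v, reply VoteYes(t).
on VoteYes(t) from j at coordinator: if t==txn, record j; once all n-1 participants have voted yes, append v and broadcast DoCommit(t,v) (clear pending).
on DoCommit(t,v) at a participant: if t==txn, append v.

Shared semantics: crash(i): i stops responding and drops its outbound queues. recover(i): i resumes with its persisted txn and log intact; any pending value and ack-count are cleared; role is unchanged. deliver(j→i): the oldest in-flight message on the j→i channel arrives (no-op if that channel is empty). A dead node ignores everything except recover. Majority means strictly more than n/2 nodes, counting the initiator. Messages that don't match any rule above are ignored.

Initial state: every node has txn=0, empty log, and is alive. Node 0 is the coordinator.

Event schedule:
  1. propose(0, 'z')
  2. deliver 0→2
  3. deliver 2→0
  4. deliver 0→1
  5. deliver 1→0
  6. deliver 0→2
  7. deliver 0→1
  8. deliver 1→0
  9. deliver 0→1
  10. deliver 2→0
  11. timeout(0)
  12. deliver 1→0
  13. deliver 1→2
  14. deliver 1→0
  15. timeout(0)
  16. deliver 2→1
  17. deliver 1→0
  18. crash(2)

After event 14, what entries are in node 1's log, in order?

z

after 1 — propose(0,'z'): n0:coor/t1/[-]
after 2 — deliver 0→2: n2:part/t1/[-]
after 3 — deliver 2→0: ·
after 4 — deliver 0→1: n1:part/t1/[-]
after 5 — deliver 1→0: n0:coor/t1/[z]
after 6 — deliver 0→2: n2:part/t1/[z]
after 7 — deliver 0→1: n1:part/t1/[z]
after 8 — deliver 1→0: ·
after 9 — deliver 0→1: ·
after 10 — deliver 2→0: ·
after 11 — timeout(0): n0:coor/t2/[z]
after 12 — deliver 1→0: ·
after 13 — deliver 1→2: ·
after 14 — deliver 1→0: ·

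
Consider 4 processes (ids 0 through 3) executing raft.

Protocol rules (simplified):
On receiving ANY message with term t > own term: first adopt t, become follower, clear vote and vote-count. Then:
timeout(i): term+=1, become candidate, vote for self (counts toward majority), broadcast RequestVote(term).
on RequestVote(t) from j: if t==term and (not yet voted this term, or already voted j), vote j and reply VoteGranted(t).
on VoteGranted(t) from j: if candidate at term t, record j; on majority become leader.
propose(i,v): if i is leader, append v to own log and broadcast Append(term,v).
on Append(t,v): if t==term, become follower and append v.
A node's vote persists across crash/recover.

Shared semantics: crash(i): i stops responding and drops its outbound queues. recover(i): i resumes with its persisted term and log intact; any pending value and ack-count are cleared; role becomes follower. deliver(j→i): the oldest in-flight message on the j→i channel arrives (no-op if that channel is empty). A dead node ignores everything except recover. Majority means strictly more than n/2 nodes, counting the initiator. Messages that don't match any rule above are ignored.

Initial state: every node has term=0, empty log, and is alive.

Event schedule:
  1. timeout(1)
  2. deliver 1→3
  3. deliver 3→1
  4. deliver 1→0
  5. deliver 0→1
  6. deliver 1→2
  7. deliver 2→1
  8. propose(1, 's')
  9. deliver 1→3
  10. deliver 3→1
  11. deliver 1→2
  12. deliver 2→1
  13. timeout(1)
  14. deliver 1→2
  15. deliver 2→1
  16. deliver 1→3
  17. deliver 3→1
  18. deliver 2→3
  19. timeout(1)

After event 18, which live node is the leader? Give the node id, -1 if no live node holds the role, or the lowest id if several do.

1

e1 timeout(1): 1[cand,t=1,-]
e2 deliver 1→3: 3[foll,t=1,-]
e3 deliver 3→1: ·
e4 deliver 1→0: 0[foll,t=1,-]
e5 deliver 0→1: 1[lead,t=1,-]
e6 deliver 1→2: 2[foll,t=1,-]
e7 deliver 2→1: ·
e8 propose(1,'s'): 1[lead,t=1,s]
e9 deliver 1→3: 3[foll,t=1,s]
e10 deliver 3→1: ·
e11 deliver 1→2: 2[foll,t=1,s]
e12 deliver 2→1: ·
e13 timeout(1): 1[cand,t=2,s]
e14 deliver 1→2: 2[foll,t=2,s]
e15 deliver 2→1: ·
e16 deliver 1→3: 3[foll,t=2,s]
e17 deliver 3→1: 1[lead,t=2,s]
e18 deliver 2→3: ·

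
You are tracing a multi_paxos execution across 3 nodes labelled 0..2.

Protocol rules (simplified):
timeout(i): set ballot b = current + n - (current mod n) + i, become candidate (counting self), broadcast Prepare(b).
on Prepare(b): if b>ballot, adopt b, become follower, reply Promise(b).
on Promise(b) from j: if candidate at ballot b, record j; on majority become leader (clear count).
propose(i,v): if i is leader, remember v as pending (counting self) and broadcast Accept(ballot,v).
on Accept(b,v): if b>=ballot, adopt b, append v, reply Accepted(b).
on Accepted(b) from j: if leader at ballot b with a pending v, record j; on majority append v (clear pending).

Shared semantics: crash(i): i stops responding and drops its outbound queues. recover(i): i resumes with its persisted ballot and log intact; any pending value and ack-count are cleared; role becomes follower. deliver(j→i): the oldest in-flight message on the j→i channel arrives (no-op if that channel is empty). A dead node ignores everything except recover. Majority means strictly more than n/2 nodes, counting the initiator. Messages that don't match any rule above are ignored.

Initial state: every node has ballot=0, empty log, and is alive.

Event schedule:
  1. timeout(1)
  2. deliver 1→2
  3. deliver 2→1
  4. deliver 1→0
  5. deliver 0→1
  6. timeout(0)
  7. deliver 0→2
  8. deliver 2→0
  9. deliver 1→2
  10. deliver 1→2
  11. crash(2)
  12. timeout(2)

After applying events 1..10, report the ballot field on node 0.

6

step 1 timeout(1): 1={cand,b=4,log=-}
step 2 deliver 1→2: 2={foll,b=4,log=-}
step 3 deliver 2→1: 1={lead,b=4,log=-}
step 4 deliver 1→0: 0={foll,b=4,log=-}
step 5 deliver 0→1: —
step 6 timeout(0): 0={cand,b=6,log=-}
step 7 deliver 0→2: 2={foll,b=6,log=-}
step 8 deliver 2→0: 0={lead,b=6,log=-}
step 9 deliver 1→2: —
step 10 deliver 1→2: —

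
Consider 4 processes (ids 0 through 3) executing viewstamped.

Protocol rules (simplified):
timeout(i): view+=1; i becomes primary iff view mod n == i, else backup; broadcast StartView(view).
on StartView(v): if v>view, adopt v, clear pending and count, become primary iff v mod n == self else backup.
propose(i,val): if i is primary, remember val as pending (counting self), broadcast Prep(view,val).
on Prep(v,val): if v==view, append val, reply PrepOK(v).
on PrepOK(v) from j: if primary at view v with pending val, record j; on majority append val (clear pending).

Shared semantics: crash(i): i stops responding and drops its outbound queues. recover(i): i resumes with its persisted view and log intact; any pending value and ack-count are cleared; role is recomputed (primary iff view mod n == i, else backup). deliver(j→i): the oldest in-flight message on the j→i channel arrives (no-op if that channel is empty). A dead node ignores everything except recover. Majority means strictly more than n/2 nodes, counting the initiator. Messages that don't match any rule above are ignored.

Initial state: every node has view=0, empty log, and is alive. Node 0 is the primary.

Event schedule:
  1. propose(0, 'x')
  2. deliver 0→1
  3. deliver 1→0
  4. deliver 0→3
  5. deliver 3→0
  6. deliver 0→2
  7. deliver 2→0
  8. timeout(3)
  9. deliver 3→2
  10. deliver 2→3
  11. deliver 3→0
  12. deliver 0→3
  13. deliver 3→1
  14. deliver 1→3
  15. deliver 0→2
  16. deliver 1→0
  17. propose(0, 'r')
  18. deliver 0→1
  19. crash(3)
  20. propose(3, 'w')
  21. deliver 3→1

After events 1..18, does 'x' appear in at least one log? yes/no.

yes

after 1 — propose(0,'x'): ·
after 2 — deliver 0→1: n1:back/v0/[x]
after 3 — deliver 1→0: ·
after 4 — deliver 0→3: n3:back/v0/[x]
after 5 — deliver 3→0: n0:prim/v0/[x]
after 6 — deliver 0→2: n2:back/v0/[x]
after 7 — deliver 2→0: ·
after 8 — timeout(3): n3:back/v1/[x]
after 9 — deliver 3→2: n2:back/v1/[x]
after 10 — deliver 2→3: ·
after 11 — deliver 3→0: n0:back/v1/[x]
after 12 — deliver 0→3: ·
after 13 — deliver 3→1: n1:prim/v1/[x]
after 14 — deliver 1→3: ·
after 15 — deliver 0→2: ·
after 16 — deliver 1→0: ·
after 17 — propose(0,'r'): ·
after 18 — deliver 0→1: ·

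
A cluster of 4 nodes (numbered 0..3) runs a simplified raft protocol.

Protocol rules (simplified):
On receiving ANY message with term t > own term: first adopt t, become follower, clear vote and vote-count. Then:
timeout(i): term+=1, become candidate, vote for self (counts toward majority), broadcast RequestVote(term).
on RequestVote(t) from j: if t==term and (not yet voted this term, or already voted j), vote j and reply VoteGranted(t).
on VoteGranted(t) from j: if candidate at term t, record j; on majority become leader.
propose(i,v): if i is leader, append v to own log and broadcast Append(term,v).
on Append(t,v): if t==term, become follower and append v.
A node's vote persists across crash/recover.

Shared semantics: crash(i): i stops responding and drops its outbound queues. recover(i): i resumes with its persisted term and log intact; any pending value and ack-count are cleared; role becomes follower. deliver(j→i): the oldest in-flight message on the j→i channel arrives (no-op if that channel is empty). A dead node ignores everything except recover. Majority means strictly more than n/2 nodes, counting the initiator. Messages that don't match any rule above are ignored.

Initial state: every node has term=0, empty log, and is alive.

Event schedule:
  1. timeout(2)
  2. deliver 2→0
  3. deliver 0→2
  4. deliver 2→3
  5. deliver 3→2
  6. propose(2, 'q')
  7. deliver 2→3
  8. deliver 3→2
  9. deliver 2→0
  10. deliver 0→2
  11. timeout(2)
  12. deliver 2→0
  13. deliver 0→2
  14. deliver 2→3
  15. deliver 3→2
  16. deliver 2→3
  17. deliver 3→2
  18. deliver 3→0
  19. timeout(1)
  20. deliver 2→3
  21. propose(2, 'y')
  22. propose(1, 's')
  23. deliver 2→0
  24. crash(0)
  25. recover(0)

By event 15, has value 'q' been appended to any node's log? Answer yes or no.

yes

1. timeout(2):  <2:cand t1 ->
2. deliver 2→0:  <0:foll t1 ->
3. deliver 0→2:  nop
4. deliver 2→3:  <3:foll t1 ->
5. deliver 3→2:  <2:lead t1 ->
6. propose(2,'q'):  <2:lead t1 q>
7. deliver 2→3:  <3:foll t1 q>
8. deliver 3→2:  nop
9. deliver 2→0:  <0:foll t1 q>
10. deliver 0→2:  nop
11. timeout(2):  <2:cand t2 q>
12. deliver 2→0:  <0:foll t2 q>
13. deliver 0→2:  nop
14. deliver 2→3:  <3:foll t2 q>
15. deliver 3→2:  <2:lead t2 q>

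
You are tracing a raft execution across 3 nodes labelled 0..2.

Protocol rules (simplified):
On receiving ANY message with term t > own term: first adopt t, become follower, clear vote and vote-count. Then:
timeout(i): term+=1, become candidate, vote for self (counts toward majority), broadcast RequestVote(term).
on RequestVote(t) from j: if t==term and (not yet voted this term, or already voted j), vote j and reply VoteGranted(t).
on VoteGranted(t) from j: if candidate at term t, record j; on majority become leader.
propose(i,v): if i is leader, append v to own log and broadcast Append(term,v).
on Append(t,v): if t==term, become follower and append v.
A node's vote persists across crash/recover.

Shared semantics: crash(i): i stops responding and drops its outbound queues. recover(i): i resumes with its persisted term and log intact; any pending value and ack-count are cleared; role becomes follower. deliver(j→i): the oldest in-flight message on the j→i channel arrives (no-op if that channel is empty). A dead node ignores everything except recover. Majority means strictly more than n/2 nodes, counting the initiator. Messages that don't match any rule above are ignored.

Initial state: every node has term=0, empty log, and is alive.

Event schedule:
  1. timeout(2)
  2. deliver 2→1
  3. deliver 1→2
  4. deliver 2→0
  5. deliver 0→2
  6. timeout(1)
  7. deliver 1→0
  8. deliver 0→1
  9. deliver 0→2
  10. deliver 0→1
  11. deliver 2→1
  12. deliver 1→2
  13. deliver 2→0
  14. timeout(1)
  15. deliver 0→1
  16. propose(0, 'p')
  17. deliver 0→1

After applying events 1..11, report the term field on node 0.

2

after 1 — timeout(2): n2:cand/t1/[-]
after 2 — deliver 2→1: n1:foll/t1/[-]
after 3 — deliver 1→2: n2:lead/t1/[-]
after 4 — deliver 2→0: n0:foll/t1/[-]
after 5 — deliver 0→2: ·
after 6 — timeout(1): n1:cand/t2/[-]
after 7 — deliver 1→0: n0:foll/t2/[-]
after 8 — deliver 0→1: n1:lead/t2/[-]
after 9 — deliver 0→2: ·
after 10 — deliver 0→1: ·
after 11 — deliver 2→1: ·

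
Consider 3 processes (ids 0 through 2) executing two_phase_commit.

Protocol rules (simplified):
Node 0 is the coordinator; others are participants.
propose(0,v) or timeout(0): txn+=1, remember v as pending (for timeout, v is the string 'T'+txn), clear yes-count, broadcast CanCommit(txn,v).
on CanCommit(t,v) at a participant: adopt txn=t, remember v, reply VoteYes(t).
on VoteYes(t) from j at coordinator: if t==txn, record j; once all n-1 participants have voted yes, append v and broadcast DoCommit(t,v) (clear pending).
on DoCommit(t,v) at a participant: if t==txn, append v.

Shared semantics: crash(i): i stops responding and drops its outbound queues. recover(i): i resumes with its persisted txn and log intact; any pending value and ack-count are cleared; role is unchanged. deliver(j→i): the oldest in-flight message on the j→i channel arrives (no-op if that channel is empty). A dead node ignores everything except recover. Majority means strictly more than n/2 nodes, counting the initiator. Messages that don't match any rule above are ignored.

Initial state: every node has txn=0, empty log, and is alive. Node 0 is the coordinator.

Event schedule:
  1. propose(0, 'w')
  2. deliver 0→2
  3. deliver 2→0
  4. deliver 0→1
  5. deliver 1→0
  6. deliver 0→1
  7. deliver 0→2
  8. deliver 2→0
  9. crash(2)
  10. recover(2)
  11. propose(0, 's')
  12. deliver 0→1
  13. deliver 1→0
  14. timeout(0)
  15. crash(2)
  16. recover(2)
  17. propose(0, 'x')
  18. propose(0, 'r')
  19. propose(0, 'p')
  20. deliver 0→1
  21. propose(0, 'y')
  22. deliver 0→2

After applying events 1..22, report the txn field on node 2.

2

step 1 propose(0,'w'): 0={coor,t=1,log=-}
step 2 deliver 0→2: 2={part,t=1,log=-}
step 3 deliver 2→0: —
step 4 deliver 0→1: 1={part,t=1,log=-}
step 5 deliver 1→0: 0={coor,t=1,log=w}
step 6 deliver 0→1: 1={part,t=1,log=w}
step 7 deliver 0→2: 2={part,t=1,log=w}
step 8 deliver 2→0: —
step 9 crash(2): 2={✗part,t=1,log=w}
step 10 recover(2): 2={part,t=1,log=w}
step 11 propose(0,'s'): 0={coor,t=2,log=w}
step 12 deliver 0→1: 1={part,t=2,log=w}
step 13 deliver 1→0: —
step 14 timeout(0): 0={coor,t=3,log=w}
step 15 crash(2): 2={✗part,t=1,log=w}
step 16 recover(2): 2={part,t=1,log=w}
step 17 propose(0,'x'): 0={coor,t=4,log=w}
step 18 propose(0,'r'): 0={coor,t=5,log=w}
step 19 propose(0,'p'): 0={coor,t=6,log=w}
step 20 deliver 0→1: 1={part,t=3,log=w}
step 21 propose(0,'y'): 0={coor,t=7,log=w}
step 22 deliver 0→2: 2={part,t=2,log=w}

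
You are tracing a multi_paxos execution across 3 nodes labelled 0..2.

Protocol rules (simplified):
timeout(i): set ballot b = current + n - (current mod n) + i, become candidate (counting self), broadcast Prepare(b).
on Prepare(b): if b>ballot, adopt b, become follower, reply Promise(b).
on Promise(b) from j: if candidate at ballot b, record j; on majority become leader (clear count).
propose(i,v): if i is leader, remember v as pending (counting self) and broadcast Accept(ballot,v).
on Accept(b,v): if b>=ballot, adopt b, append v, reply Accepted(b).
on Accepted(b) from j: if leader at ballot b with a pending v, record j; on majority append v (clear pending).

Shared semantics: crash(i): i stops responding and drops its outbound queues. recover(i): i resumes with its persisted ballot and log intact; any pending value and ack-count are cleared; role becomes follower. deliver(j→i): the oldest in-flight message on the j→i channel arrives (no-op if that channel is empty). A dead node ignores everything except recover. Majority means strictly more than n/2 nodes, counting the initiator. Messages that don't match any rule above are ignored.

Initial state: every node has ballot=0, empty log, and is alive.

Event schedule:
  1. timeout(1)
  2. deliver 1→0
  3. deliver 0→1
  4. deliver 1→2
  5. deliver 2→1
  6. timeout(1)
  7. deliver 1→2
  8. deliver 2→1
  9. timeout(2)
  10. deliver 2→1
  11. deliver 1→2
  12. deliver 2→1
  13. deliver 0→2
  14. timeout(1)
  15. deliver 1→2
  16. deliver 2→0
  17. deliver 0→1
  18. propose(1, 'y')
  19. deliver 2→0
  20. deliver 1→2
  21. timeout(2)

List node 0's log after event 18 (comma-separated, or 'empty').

empty

step 1 timeout(1): 1={cand,b=4,log=-}
step 2 deliver 1→0: 0={foll,b=4,log=-}
step 3 deliver 0→1: 1={lead,b=4,log=-}
step 4 deliver 1→2: 2={foll,b=4,log=-}
step 5 deliver 2→1: —
step 6 timeout(1): 1={cand,b=7,log=-}
step 7 deliver 1→2: 2={foll,b=7,log=-}
step 8 deliver 2→1: 1={lead,b=7,log=-}
step 9 timeout(2): 2={cand,b=11,log=-}
step 10 deliver 2→1: 1={foll,b=11,log=-}
step 11 deliver 1→2: 2={lead,b=11,log=-}
step 12 deliver 2→1: —
step 13 deliver 0→2: —
step 14 timeout(1): 1={cand,b=13,log=-}
step 15 deliver 1→2: 2={foll,b=13,log=-}
step 16 deliver 2→0: 0={foll,b=11,log=-}
step 17 deliver 0→1: —
step 18 propose(1,'y'): —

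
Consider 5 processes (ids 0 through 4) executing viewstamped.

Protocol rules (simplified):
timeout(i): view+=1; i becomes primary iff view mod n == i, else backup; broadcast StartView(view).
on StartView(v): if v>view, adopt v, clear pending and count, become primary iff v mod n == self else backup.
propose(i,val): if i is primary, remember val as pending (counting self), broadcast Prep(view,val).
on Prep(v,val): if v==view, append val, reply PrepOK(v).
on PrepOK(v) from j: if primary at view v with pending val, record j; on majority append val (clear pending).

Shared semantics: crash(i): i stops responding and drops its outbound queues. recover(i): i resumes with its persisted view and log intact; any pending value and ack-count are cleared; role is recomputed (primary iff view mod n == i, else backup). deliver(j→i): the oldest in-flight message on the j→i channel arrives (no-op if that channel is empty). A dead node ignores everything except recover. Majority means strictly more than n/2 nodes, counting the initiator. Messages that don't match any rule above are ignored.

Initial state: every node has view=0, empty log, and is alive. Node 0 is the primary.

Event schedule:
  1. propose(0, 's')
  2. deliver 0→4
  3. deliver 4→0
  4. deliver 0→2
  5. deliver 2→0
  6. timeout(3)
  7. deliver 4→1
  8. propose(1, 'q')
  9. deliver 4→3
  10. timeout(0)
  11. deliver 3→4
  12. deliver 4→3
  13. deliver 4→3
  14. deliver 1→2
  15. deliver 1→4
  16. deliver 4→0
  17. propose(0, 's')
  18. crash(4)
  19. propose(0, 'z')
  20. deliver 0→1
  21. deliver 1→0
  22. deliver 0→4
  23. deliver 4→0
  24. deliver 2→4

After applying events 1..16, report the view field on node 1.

1. propose(0,'s'):  nop
2. deliver 0→4:  <4:back v0 s>
3. deliver 4→0:  nop
4. deliver 0→2:  <2:back v0 s>
5. deliver 2→0:  <0:prim v0 s>
6. timeout(3):  <3:back v1 ->
7. deliver 4→1:  nop
8. propose(1,'q'):  nop
9. deliver 4→3:  nop
10. timeout(0):  <0:back v1 s>
11. deliver 3→4:  <4:back v1 s>
12. deliver 4→3:  nop
13. deliver 4→3:  nop
14. deliver 1→2:  nop
15. deliver 1→4:  nop
16. deliver 4→0:  nop

0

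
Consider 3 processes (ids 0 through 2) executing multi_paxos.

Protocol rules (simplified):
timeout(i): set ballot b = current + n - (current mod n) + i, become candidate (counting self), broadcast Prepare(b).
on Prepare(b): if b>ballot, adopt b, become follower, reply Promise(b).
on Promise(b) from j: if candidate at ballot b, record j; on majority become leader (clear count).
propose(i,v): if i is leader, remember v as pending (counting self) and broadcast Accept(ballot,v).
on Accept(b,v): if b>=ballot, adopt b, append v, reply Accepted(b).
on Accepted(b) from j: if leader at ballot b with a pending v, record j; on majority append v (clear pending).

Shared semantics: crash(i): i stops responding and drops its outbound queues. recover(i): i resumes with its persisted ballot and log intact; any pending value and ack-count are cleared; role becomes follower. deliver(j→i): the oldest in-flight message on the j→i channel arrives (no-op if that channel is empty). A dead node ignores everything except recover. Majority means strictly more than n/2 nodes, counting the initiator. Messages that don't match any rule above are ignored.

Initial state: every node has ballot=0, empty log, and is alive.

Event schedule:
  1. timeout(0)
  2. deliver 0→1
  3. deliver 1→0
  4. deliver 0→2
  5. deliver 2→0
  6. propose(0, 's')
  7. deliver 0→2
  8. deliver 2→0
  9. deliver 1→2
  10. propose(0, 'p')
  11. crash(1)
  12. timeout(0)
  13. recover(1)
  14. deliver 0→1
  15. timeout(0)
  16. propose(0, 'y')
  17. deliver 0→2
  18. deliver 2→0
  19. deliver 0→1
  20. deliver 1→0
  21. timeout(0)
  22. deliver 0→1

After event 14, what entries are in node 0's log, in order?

e1 timeout(0): 0[cand,b=3,-]
e2 deliver 0→1: 1[foll,b=3,-]
e3 deliver 1→0: 0[lead,b=3,-]
e4 deliver 0→2: 2[foll,b=3,-]
e5 deliver 2→0: ·
e6 propose(0,'s'): ·
e7 deliver 0→2: 2[foll,b=3,s]
e8 deliver 2→0: 0[lead,b=3,s]
e9 deliver 1→2: ·
e10 propose(0,'p'): ·
e11 crash(1): 1[✗foll,b=3,-]
e12 timeout(0): 0[cand,b=6,s]
e13 recover(1): 1[foll,b=3,-]
e14 deliver 0→1: 1[foll,b=3,s]

s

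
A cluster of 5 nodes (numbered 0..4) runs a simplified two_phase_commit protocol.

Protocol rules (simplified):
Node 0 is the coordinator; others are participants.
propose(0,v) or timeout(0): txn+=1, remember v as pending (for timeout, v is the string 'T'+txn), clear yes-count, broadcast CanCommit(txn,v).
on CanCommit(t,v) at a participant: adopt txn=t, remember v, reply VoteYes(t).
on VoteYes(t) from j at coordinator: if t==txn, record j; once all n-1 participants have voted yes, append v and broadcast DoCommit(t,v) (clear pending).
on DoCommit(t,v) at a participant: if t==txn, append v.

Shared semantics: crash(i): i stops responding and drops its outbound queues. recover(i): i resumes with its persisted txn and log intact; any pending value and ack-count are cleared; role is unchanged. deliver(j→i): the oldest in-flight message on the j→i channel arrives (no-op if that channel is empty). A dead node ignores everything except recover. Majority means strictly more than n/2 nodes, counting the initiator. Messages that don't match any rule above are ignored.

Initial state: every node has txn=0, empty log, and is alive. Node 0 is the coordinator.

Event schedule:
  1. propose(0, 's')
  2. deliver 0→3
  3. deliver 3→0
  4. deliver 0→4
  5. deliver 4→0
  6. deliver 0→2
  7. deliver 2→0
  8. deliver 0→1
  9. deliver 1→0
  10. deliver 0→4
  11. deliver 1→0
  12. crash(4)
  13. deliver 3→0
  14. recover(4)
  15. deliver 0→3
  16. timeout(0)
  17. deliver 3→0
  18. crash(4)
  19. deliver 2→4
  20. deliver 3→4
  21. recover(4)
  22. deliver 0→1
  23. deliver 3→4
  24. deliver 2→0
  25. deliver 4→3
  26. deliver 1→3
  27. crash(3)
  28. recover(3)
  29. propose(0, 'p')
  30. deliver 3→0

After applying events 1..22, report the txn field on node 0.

[1] propose(0,'s') → N0(coor t1 [-])
[2] deliver 0→3 → N3(part t1 [-])
[3] deliver 3→0 → ∅
[4] deliver 0→4 → N4(part t1 [-])
[5] deliver 4→0 → ∅
[6] deliver 0→2 → N2(part t1 [-])
[7] deliver 2→0 → ∅
[8] deliver 0→1 → N1(part t1 [-])
[9] deliver 1→0 → N0(coor t1 [s])
[10] deliver 0→4 → N4(part t1 [s])
[11] deliver 1→0 → ∅
[12] crash(4) → N4(✗part t1 [s])
[13] deliver 3→0 → ∅
[14] recover(4) → N4(part t1 [s])
[15] deliver 0→3 → N3(part t1 [s])
[16] timeout(0) → N0(coor t2 [s])
[17] deliver 3→0 → ∅
[18] crash(4) → N4(✗part t1 [s])
[19] deliver 2→4 → ∅
[20] deliver 3→4 → ∅
[21] recover(4) → N4(part t1 [s])
[22] deliver 0→1 → N1(part t1 [s])

2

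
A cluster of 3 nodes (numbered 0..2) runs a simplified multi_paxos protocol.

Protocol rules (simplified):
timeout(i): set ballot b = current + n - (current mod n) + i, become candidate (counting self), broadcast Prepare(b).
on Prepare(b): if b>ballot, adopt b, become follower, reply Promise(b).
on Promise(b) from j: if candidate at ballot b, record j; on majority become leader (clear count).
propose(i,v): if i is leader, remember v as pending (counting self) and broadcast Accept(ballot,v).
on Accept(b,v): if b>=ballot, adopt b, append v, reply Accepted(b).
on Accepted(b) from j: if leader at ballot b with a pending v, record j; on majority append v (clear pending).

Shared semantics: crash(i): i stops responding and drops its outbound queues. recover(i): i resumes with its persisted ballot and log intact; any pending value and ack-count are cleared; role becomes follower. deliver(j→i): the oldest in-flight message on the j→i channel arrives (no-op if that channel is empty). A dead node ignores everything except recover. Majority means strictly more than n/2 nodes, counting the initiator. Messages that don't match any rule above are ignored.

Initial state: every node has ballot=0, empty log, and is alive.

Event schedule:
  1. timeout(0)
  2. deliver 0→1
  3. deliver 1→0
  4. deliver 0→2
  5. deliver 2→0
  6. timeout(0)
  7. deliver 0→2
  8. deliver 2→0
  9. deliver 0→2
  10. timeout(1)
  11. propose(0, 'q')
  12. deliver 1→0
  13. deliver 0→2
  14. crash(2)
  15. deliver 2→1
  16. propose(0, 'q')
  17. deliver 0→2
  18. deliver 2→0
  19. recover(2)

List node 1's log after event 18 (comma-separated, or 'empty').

[1] timeout(0) → N0(cand b3 [-])
[2] deliver 0→1 → N1(foll b3 [-])
[3] deliver 1→0 → N0(lead b3 [-])
[4] deliver 0→2 → N2(foll b3 [-])
[5] deliver 2→0 → ∅
[6] timeout(0) → N0(cand b6 [-])
[7] deliver 0→2 → N2(foll b6 [-])
[8] deliver 2→0 → N0(lead b6 [-])
[9] deliver 0→2 → ∅
[10] timeout(1) → N1(cand b7 [-])
[11] propose(0,'q') → ∅
[12] deliver 1→0 → N0(foll b7 [-])
[13] deliver 0→2 → N2(foll b6 [q])
[14] crash(2) → N2(✗foll b6 [q])
[15] deliver 2→1 → ∅
[16] propose(0,'q') → ∅
[17] deliver 0→2 → ∅
[18] deliver 2→0 → ∅

empty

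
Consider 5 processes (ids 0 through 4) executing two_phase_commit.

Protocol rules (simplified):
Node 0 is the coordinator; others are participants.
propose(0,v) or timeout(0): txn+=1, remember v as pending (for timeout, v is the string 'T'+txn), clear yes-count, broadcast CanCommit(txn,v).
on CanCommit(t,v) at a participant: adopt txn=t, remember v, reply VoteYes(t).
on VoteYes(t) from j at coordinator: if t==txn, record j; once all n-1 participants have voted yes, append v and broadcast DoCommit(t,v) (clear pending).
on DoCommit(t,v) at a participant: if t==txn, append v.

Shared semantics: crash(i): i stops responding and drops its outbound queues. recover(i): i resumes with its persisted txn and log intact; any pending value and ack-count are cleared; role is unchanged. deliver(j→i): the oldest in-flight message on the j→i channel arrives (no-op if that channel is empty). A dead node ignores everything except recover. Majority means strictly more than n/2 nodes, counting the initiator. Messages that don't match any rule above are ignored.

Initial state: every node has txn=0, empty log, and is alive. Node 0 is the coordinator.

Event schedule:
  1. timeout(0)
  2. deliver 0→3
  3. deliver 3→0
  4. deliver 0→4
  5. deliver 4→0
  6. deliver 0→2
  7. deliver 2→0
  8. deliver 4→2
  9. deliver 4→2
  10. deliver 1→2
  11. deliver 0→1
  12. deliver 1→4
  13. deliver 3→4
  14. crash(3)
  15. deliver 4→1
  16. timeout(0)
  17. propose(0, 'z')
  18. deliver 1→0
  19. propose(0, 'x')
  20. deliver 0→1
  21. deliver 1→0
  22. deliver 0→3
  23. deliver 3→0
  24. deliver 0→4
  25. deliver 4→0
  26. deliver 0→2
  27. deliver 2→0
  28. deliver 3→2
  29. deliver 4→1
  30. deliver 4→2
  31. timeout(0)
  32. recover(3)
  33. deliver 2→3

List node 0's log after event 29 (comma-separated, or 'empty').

after 1 — timeout(0): n0:coor/t1/[-]
after 2 — deliver 0→3: n3:part/t1/[-]
after 3 — deliver 3→0: ·
after 4 — deliver 0→4: n4:part/t1/[-]
after 5 — deliver 4→0: ·
after 6 — deliver 0→2: n2:part/t1/[-]
after 7 — deliver 2→0: ·
after 8 — deliver 4→2: ·
after 9 — deliver 4→2: ·
after 10 — deliver 1→2: ·
after 11 — deliver 0→1: n1:part/t1/[-]
after 12 — deliver 1→4: ·
after 13 — deliver 3→4: ·
after 14 — crash(3): n3:✗part/t1/[-]
after 15 — deliver 4→1: ·
after 16 — timeout(0): n0:coor/t2/[-]
after 17 — propose(0,'z'): n0:coor/t3/[-]
after 18 — deliver 1→0: ·
after 19 — propose(0,'x'): n0:coor/t4/[-]
after 20 — deliver 0→1: n1:part/t2/[-]
after 21 — deliver 1→0: ·
after 22 — deliver 0→3: ·
after 23 — deliver 3→0: ·
after 24 — deliver 0→4: n4:part/t2/[-]
after 25 — deliver 4→0: ·
after 26 — deliver 0→2: n2:part/t2/[-]
after 27 — deliver 2→0: ·
after 28 — deliver 3→2: ·
after 29 — deliver 4→1: ·

empty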